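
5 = 5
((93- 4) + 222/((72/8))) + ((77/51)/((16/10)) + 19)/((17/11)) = 126.57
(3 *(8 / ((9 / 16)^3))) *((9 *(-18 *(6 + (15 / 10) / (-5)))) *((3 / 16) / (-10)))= 58368 / 25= 2334.72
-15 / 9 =-1.67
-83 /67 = -1.24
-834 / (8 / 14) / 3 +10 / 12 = -1457 / 3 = -485.67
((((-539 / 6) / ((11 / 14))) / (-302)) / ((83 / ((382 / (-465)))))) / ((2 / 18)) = -65513 / 1942615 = -0.03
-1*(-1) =1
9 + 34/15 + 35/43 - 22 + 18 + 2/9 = 16066/1935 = 8.30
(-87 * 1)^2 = 7569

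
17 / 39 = 0.44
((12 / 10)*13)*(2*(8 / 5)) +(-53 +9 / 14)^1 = -853 / 350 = -2.44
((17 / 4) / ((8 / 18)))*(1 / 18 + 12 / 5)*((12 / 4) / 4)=11271 / 640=17.61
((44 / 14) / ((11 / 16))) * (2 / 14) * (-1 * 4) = -128 / 49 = -2.61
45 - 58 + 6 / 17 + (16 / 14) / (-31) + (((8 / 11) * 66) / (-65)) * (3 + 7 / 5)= -19102659 / 1198925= -15.93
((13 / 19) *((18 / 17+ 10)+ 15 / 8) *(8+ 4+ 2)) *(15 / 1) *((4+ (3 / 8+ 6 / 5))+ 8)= 260752401 / 10336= 25227.59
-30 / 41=-0.73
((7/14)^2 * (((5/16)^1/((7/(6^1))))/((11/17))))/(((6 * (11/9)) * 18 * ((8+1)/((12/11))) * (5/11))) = 17/81312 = 0.00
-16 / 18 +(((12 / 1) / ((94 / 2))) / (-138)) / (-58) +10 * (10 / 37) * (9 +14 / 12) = 277564379 / 10439217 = 26.59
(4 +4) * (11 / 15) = 88 / 15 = 5.87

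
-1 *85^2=-7225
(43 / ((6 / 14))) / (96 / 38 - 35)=-3.09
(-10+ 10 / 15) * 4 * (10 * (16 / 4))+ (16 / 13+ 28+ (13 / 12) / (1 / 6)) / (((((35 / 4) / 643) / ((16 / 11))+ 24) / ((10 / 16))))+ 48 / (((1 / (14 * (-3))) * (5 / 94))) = -7589748025148 / 192666435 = -39393.20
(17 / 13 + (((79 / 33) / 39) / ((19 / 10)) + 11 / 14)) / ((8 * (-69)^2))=727721 / 13039122096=0.00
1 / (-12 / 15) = -5 / 4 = -1.25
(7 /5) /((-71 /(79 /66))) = -553 /23430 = -0.02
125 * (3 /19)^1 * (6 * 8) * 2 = 36000 /19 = 1894.74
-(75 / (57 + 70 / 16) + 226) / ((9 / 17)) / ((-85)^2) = -111566 / 1878075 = -0.06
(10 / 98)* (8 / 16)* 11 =55 / 98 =0.56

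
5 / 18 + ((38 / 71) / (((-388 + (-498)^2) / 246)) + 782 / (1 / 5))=154677533953 / 39556656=3910.28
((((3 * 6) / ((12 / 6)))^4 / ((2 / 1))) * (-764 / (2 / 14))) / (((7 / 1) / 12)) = -30075624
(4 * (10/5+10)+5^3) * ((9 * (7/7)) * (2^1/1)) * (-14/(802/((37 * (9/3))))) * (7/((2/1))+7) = -25405569/401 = -63355.53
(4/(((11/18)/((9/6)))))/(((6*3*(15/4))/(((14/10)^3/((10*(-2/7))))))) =-0.14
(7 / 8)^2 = 49 / 64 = 0.77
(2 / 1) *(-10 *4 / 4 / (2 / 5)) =-50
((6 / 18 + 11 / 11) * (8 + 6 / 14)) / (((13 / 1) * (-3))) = -236 / 819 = -0.29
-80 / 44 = -20 / 11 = -1.82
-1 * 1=-1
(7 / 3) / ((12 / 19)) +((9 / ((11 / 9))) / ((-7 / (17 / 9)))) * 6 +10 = 1.77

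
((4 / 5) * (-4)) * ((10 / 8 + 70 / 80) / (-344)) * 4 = 0.08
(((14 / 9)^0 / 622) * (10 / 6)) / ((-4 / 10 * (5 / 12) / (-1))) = 5 / 311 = 0.02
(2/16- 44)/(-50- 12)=351/496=0.71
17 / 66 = 0.26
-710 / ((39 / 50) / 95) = -86474.36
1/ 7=0.14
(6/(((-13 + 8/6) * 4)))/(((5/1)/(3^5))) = -2187/350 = -6.25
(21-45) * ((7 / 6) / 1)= -28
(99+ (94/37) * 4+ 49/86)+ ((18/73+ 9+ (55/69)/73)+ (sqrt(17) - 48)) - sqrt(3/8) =74.50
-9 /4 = -2.25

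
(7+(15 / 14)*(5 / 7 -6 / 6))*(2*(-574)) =-53792 / 7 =-7684.57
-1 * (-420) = 420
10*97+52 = 1022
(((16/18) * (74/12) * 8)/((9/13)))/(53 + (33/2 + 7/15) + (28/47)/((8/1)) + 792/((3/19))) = 3617120/290438379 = 0.01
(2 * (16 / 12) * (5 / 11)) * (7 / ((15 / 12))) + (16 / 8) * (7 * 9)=4382 / 33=132.79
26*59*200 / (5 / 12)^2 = 1767168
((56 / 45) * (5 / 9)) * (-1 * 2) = -112 / 81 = -1.38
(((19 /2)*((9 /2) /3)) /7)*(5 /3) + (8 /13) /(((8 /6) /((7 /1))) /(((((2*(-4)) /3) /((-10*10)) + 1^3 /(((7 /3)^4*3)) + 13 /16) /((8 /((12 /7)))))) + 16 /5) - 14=-37136465211 /3549590044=-10.46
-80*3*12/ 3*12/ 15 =-768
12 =12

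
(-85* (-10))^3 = 614125000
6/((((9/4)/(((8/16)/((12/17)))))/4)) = 68/9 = 7.56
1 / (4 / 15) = 15 / 4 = 3.75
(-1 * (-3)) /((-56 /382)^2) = 109443 /784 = 139.60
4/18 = 2/9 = 0.22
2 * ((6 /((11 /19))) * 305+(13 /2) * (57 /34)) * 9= 21352599 /374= 57092.51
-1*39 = -39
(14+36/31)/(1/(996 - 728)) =125960/31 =4063.23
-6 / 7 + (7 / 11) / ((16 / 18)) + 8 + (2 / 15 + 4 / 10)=77543 / 9240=8.39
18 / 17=1.06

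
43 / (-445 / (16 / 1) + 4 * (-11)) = -688 / 1149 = -0.60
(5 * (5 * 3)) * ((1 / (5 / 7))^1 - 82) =-6045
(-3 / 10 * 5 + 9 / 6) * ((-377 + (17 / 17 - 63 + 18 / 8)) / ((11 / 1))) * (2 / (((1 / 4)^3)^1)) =0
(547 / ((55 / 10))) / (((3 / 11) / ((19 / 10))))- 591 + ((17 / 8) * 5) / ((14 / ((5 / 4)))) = 690919 / 6720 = 102.82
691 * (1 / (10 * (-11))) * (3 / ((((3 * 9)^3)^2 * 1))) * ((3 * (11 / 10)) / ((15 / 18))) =-691 / 3587226750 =-0.00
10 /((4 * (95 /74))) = 1.95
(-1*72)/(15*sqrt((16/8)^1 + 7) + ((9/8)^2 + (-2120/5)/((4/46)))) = 4608/309103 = 0.01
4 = 4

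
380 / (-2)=-190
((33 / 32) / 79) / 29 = 33 / 73312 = 0.00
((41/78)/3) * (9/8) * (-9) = -369/208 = -1.77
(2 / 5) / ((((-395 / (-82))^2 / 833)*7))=1600312 / 780125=2.05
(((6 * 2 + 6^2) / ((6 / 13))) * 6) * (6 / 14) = 1872 / 7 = 267.43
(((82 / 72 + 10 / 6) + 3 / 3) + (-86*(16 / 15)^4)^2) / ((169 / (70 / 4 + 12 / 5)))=25293163749722311 / 17325140625000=1459.91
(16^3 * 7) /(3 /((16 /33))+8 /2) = 458752 /163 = 2814.43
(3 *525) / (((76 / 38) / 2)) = 1575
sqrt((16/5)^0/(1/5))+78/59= 78/59+sqrt(5)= 3.56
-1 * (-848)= 848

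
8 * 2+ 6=22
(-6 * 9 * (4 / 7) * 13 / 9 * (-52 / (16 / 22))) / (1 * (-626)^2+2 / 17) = 189618 / 23316629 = 0.01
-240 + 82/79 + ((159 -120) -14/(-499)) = -7881597/39421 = -199.93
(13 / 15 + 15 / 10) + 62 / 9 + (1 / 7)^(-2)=5243 / 90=58.26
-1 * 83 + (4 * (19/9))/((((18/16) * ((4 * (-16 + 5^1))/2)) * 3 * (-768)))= -10649213/128304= -83.00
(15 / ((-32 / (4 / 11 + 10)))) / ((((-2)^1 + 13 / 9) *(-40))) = -1539 / 7040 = -0.22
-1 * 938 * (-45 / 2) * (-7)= -147735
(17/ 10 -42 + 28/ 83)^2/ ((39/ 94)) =51708580367/ 13433550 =3849.21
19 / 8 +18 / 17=3.43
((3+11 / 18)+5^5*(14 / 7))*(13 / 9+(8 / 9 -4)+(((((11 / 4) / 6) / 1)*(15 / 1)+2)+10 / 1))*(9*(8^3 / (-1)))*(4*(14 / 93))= -83308906240 / 279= -298598230.25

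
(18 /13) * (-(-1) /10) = 9 /65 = 0.14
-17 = -17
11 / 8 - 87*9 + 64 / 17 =-105789 / 136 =-777.86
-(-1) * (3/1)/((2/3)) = 4.50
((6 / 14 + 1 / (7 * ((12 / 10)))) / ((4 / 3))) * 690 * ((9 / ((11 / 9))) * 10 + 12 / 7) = 23019435 / 1078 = 21353.84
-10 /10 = -1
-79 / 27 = -2.93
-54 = -54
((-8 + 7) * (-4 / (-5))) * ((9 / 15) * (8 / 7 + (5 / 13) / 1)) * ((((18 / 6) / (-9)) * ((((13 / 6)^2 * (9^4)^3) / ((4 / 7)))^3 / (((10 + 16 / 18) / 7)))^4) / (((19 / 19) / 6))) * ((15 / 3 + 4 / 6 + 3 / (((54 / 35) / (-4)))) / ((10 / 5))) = -181138936417005016494294415266435756203487942066766501679487276971124454691784138756979601899696242571677903761089927839483386755683500893166503410367998692209728417 / 28147497671065600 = -6435347771720679208381967000000000000000000000000000000000000000000000000000000000000000000000000000000000000000000000000000000000000000000000000000.00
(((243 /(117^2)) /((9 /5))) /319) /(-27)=-5 /4366791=-0.00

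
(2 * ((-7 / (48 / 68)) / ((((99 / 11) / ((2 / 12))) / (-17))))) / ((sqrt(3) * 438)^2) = 0.00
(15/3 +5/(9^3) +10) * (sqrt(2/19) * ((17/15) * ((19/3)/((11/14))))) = 520744 * sqrt(38)/72171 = 44.48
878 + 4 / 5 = 4394 / 5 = 878.80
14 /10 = 7 /5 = 1.40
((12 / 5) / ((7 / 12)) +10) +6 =704 / 35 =20.11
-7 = -7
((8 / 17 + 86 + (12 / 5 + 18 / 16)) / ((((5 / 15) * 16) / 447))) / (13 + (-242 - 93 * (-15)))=82065177 / 12686080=6.47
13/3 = 4.33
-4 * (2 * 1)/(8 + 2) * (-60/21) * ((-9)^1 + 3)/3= -4.57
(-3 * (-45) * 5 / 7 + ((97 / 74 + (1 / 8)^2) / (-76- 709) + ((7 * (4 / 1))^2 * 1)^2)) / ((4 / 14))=7999256938973 / 3717760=2151633.49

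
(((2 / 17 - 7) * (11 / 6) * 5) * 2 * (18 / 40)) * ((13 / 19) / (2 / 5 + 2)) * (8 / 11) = -7605 / 646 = -11.77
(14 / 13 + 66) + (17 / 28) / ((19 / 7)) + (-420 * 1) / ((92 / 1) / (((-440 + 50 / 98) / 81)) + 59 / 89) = 2871735832651 / 30852875716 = 93.08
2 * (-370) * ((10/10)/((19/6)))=-4440/19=-233.68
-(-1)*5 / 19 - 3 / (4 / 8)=-109 / 19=-5.74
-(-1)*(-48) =-48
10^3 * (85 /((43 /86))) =170000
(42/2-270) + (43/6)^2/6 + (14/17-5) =-898231/3672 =-244.62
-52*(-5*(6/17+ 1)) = 5980/17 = 351.76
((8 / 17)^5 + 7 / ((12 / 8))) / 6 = 9988151 / 12778713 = 0.78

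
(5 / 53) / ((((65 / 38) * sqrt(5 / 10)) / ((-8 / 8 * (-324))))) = 12312 * sqrt(2) / 689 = 25.27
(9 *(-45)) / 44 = -405 / 44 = -9.20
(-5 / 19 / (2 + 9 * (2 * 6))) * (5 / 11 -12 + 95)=-459 / 2299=-0.20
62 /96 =0.65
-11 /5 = -2.20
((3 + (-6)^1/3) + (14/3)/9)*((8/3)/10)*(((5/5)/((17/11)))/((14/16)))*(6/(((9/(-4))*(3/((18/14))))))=-115456/337365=-0.34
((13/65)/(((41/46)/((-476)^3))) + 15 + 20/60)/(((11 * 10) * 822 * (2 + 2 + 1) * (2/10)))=-7441657429/27804150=-267.65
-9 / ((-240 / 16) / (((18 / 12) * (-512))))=-2304 / 5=-460.80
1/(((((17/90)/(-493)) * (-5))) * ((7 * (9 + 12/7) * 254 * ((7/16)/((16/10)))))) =11136/111125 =0.10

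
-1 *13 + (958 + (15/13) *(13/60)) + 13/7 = 26519/28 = 947.11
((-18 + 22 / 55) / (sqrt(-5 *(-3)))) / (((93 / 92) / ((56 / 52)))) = -113344 *sqrt(15) / 90675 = -4.84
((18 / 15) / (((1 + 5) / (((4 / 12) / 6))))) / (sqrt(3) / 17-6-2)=-1156 / 832185-17 *sqrt(3) / 1664370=-0.00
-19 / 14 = -1.36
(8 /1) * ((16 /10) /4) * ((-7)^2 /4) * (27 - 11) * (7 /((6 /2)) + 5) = 68992 /15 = 4599.47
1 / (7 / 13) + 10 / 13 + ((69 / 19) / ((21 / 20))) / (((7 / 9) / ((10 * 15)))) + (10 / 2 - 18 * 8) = 6422470 / 12103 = 530.65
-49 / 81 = -0.60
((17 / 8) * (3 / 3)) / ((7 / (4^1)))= 17 / 14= 1.21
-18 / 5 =-3.60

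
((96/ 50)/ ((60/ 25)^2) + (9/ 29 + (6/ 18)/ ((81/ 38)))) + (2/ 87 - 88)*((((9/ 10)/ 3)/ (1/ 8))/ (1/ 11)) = -81808378/ 35235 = -2321.79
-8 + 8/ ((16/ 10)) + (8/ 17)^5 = -4226803/ 1419857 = -2.98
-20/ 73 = -0.27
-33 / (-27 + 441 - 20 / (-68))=-561 / 7043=-0.08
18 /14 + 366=2571 /7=367.29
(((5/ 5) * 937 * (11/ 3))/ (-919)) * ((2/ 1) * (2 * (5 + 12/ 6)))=-288596/ 2757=-104.68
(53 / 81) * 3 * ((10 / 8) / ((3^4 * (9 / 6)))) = 265 / 13122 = 0.02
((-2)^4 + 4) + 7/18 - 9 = 205/18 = 11.39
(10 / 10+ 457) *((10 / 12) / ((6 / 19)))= 21755 / 18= 1208.61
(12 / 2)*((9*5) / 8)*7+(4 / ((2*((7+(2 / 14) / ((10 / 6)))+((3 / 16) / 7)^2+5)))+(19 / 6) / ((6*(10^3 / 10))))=236.42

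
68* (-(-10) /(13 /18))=12240 /13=941.54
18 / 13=1.38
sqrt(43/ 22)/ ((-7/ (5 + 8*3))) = -29*sqrt(946)/ 154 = -5.79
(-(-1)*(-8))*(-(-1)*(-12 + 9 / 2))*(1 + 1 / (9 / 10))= 380 / 3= 126.67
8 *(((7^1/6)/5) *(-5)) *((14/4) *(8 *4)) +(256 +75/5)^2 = 217187/3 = 72395.67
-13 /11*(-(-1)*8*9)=-936 /11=-85.09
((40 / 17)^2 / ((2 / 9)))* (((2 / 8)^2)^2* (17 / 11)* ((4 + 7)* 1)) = 225 / 136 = 1.65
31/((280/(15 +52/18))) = 713/360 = 1.98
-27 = -27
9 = 9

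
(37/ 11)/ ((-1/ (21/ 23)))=-777/ 253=-3.07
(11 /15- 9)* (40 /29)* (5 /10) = -496 /87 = -5.70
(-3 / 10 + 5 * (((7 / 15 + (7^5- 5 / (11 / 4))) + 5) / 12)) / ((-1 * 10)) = -13868191 / 19800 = -700.41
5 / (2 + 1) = 5 / 3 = 1.67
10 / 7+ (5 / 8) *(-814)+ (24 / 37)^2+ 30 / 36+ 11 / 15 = -290556953 / 574980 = -505.33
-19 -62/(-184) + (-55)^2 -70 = 270143/92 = 2936.34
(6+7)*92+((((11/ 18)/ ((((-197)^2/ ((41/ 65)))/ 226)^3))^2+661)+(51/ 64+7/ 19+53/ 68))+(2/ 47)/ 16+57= 38852932305631030932882106697748822316518891859231/ 20278705441956810104885231997969705863109000000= 1915.95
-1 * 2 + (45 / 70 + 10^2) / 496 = -12479 / 6944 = -1.80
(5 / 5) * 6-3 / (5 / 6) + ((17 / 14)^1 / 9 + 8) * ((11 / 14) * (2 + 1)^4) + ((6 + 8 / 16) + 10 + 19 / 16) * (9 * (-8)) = -753.37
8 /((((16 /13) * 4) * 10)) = 13 /80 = 0.16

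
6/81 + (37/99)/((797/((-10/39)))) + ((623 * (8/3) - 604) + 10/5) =3260026114/3077217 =1059.41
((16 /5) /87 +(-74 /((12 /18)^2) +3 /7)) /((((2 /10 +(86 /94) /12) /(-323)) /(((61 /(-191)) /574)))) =-49282488589 /456241891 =-108.02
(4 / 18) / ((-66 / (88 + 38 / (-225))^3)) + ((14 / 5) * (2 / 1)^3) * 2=-7566226058728 / 3383015625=-2236.53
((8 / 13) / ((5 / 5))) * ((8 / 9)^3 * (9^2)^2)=36864 / 13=2835.69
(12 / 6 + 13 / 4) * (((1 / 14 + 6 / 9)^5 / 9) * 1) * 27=28629151 / 8297856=3.45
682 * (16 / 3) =10912 / 3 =3637.33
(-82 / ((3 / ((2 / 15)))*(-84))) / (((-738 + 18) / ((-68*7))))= 697 / 24300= 0.03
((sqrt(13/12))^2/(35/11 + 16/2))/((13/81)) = 99/164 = 0.60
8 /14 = 4 /7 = 0.57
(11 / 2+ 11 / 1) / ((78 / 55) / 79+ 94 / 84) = 14.51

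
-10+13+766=769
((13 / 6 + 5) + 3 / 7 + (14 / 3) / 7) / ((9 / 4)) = 694 / 189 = 3.67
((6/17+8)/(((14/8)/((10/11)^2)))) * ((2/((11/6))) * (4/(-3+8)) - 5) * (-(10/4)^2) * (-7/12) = -4029250/67881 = -59.36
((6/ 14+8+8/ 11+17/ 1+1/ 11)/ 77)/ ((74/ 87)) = 175827/ 438746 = 0.40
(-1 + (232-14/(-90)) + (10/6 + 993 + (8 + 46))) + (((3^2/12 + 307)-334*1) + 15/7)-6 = 1574641/1260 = 1249.72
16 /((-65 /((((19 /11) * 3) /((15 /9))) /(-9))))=304 /3575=0.09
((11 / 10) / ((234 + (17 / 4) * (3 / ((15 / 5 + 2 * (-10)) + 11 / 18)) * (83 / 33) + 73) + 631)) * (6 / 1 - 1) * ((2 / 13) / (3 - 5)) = -35695 / 78973973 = -0.00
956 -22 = 934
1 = 1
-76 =-76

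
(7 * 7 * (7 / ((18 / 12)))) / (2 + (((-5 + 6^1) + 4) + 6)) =686 / 39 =17.59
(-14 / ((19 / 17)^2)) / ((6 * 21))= -289 / 3249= -0.09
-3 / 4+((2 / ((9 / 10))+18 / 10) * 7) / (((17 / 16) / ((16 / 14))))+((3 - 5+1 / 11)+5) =1098187 / 33660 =32.63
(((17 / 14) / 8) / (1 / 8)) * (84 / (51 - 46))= 102 / 5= 20.40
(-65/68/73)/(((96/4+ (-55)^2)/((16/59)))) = -260/223244731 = -0.00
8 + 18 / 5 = 58 / 5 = 11.60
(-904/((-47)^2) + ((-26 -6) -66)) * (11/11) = -217386/2209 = -98.41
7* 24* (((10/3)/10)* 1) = 56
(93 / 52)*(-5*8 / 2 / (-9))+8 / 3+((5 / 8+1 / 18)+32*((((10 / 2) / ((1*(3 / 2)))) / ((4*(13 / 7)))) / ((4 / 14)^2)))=171493 / 936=183.22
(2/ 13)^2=4/ 169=0.02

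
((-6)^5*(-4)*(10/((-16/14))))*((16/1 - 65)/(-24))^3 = -37059435/16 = -2316214.69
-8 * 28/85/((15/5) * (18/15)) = -112/153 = -0.73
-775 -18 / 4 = -779.50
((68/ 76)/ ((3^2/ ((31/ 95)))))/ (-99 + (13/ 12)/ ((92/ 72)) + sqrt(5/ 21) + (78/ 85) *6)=-348336473702/ 994773126556729- 1611365740 *sqrt(105)/ 8952958139010561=-0.00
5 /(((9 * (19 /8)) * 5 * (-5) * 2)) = -4 /855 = -0.00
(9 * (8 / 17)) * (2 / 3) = 48 / 17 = 2.82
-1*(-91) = 91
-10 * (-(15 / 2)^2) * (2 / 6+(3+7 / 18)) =2093.75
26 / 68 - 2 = -55 / 34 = -1.62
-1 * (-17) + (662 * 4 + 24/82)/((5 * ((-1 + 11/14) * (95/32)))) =-9530123/11685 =-815.59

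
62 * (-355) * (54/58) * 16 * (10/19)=-95083200/551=-172564.79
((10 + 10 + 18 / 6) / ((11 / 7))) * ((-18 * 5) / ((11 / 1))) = -14490 / 121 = -119.75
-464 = -464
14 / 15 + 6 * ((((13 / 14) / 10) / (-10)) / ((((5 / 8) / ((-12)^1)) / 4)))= 13682 / 2625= 5.21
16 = 16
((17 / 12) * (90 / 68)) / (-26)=-15 / 208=-0.07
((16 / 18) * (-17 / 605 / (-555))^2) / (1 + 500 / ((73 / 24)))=168776 / 12250517234360625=0.00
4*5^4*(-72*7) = -1260000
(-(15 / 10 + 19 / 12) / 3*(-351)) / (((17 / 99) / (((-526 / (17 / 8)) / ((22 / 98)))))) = -669453876 / 289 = -2316449.40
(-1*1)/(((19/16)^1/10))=-8.42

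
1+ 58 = 59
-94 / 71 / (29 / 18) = -0.82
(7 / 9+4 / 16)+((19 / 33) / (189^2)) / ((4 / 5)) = 1211561 / 1178793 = 1.03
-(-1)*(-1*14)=-14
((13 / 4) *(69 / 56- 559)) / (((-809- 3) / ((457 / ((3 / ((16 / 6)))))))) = 185567135 / 204624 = 906.87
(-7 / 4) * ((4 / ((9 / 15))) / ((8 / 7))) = -245 / 24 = -10.21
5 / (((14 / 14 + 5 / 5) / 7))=35 / 2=17.50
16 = 16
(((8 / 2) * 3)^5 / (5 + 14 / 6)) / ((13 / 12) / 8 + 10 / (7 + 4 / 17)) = 489701376 / 21901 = 22359.77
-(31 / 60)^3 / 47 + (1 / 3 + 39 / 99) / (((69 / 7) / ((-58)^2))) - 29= 562998694877 / 2568456000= 219.20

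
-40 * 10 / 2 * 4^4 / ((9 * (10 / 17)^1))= -87040 / 9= -9671.11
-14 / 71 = -0.20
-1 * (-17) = 17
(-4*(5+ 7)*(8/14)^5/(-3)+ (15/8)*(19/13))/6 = 6493931/10487568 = 0.62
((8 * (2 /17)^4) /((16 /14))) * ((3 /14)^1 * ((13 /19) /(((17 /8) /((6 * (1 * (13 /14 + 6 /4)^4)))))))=14976 /775523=0.02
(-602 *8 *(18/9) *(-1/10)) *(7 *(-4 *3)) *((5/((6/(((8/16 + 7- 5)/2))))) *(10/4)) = -210700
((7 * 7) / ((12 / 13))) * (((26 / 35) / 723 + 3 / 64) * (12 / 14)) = 1008527 / 462720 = 2.18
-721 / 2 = -360.50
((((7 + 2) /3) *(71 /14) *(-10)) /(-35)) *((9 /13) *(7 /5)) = 1917 /455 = 4.21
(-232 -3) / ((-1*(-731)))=-235 / 731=-0.32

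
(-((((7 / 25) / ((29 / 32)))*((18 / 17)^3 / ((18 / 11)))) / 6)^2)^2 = 313428044617661546496 / 160967827566446324156640625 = 0.00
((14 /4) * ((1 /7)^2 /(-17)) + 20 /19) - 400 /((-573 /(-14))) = -22606607 /2591106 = -8.72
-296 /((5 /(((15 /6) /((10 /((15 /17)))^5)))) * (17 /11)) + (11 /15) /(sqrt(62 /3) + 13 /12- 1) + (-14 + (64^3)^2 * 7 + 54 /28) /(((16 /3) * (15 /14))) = 176 * sqrt(186) /14875 + 28447067059093434286347 /337925966000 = 84181358999.65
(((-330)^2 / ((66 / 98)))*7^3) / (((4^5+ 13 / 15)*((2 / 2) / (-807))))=-671380825500 / 15373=-43672726.57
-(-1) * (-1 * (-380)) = 380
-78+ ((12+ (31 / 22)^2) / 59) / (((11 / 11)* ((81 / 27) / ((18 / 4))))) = -4434429 / 57112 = -77.64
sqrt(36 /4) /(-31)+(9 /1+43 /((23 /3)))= 10347 /713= 14.51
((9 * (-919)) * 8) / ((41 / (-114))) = 7543152 / 41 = 183979.32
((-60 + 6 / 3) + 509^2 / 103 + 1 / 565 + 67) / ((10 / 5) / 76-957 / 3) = -5582375674 / 705381595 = -7.91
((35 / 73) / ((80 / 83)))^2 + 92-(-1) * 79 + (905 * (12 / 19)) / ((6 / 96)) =241486339675 / 25920256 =9316.51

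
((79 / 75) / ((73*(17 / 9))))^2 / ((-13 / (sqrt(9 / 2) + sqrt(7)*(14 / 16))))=-393183*sqrt(7) / 100105265000- 168507*sqrt(2) / 25026316250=-0.00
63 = 63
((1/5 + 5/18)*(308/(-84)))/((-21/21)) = 473/270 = 1.75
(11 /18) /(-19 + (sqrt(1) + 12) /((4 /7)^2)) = 88 /2997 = 0.03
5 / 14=0.36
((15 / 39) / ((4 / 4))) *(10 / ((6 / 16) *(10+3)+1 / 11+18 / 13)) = 880 / 1453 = 0.61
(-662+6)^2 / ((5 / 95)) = 8176384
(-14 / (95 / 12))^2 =28224 / 9025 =3.13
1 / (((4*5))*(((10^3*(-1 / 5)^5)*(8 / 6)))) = -15 / 128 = -0.12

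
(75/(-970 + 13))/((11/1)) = -0.01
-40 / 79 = -0.51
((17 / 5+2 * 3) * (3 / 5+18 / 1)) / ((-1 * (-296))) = 4371 / 7400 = 0.59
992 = 992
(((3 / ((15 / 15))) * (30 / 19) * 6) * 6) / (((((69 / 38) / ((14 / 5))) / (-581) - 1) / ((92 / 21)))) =-230912640 / 309437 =-746.23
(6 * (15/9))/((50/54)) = 10.80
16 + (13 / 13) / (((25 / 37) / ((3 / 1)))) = 511 / 25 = 20.44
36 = 36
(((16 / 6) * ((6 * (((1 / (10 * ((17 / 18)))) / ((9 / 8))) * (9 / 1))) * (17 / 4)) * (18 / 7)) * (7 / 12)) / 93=144 / 155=0.93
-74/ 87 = -0.85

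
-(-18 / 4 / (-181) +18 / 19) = -6687 / 6878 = -0.97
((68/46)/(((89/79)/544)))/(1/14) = 20456576/2047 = 9993.44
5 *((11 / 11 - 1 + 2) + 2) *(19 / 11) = 380 / 11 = 34.55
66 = 66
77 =77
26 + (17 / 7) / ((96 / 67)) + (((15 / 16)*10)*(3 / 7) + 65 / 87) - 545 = -9988381 / 19488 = -512.54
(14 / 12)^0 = 1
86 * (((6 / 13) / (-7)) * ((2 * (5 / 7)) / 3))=-1720 / 637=-2.70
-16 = -16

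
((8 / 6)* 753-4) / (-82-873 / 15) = -5000 / 701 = -7.13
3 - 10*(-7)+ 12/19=1399/19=73.63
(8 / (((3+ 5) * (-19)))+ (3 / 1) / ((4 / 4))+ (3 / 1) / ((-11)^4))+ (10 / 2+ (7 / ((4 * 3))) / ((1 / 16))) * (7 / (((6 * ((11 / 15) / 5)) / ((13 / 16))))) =2552611913 / 26705184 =95.58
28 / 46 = 14 / 23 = 0.61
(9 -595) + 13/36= -21083/36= -585.64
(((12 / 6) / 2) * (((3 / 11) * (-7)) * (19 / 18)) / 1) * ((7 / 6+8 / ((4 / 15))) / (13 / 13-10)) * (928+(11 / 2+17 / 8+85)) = 18461065 / 2592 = 7122.32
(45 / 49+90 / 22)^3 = 19683000000 / 156590819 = 125.70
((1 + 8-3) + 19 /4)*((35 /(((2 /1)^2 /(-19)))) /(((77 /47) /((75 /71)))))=-14399625 /12496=-1152.34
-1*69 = -69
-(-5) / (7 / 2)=10 / 7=1.43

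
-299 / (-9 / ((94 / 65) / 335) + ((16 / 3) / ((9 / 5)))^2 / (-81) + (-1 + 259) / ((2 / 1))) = 0.15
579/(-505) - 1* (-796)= 794.85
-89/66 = -1.35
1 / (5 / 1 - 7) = -1 / 2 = -0.50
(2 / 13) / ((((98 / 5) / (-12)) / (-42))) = 360 / 91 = 3.96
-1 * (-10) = 10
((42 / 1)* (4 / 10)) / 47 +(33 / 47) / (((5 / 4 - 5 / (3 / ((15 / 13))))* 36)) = 1621 / 4935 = 0.33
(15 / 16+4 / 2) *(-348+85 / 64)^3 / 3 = -513326409180541 / 12582912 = -40795517.70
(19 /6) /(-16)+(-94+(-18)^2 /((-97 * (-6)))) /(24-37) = 846185 /121056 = 6.99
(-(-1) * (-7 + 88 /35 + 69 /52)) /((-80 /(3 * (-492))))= -58.28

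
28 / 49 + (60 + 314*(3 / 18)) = 112.90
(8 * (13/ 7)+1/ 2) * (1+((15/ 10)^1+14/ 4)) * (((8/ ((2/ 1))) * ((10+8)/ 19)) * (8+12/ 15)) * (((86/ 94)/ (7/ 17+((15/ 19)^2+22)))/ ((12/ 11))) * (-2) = -1734347208/ 7751569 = -223.74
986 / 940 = 493 / 470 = 1.05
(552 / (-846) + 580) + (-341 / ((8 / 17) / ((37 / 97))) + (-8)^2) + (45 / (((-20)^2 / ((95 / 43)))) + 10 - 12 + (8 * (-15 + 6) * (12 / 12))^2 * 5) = 247337775553 / 9409776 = 26285.19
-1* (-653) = 653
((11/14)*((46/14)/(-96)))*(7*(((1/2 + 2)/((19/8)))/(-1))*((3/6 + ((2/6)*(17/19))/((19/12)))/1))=89815/658464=0.14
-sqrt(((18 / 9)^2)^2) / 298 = -2 / 149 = -0.01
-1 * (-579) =579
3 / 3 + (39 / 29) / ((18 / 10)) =152 / 87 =1.75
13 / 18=0.72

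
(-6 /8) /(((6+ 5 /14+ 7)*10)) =-21 /3740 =-0.01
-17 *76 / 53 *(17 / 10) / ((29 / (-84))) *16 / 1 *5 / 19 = 776832 / 1537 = 505.42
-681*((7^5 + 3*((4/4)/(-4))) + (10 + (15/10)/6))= -22904073/2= -11452036.50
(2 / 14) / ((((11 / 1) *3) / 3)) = 1 / 77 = 0.01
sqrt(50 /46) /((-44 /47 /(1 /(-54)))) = 235*sqrt(23) /54648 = 0.02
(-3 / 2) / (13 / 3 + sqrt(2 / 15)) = -585 / 1678 + 9 * sqrt(30) / 1678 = -0.32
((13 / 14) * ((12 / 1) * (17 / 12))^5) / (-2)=-18458141 / 28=-659219.32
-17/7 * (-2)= 34/7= 4.86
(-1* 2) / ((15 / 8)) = -16 / 15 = -1.07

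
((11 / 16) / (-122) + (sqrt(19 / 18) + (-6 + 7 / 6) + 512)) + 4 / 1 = 512.19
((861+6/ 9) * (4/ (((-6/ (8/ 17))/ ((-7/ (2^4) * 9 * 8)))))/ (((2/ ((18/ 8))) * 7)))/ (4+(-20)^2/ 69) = 139.69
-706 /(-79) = 8.94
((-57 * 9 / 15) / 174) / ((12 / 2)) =-19 / 580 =-0.03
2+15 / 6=9 / 2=4.50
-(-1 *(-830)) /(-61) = 830 /61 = 13.61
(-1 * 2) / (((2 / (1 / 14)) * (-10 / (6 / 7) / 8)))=12 / 245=0.05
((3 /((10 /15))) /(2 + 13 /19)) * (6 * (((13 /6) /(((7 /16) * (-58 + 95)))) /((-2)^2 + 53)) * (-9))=-936 /4403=-0.21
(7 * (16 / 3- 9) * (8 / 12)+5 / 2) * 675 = -19725 / 2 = -9862.50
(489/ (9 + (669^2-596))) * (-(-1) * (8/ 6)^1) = 326/ 223487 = 0.00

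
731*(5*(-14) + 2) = -49708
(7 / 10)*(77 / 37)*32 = 8624 / 185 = 46.62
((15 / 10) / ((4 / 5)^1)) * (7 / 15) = 7 / 8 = 0.88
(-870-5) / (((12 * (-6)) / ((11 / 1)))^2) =-105875 / 5184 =-20.42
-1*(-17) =17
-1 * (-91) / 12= 91 / 12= 7.58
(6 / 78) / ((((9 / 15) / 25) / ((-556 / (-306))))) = 34750 / 5967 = 5.82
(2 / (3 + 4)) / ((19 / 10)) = 20 / 133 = 0.15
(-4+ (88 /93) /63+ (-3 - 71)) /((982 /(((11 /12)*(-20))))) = 12565135 /8630307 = 1.46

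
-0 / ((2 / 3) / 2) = 0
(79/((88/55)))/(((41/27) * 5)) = 2133/328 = 6.50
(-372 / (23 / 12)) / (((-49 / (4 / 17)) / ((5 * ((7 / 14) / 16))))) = 2790 / 19159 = 0.15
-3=-3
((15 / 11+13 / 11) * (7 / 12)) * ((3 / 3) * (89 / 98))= 89 / 66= 1.35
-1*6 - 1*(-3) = -3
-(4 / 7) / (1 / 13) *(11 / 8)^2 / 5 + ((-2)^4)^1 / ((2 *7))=-933 / 560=-1.67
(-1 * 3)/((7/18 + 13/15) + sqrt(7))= 30510/43931 - 24300 * sqrt(7)/43931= -0.77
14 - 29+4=-11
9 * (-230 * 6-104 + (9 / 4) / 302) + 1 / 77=-1242314251 / 93016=-13355.92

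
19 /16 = 1.19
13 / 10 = 1.30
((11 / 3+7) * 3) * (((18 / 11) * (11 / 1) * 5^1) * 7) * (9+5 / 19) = 3548160 / 19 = 186745.26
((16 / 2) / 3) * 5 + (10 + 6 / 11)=788 / 33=23.88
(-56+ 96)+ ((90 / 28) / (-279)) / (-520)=1805441 / 45136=40.00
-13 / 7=-1.86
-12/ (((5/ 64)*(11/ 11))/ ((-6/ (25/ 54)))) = 248832/ 125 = 1990.66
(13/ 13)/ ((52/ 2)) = 0.04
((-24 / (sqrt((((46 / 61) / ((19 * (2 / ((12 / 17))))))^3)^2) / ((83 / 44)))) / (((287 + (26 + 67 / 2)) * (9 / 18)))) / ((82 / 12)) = -634855906379941 / 45632528172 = -13912.35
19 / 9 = 2.11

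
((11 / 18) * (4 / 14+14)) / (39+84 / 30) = 250 / 1197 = 0.21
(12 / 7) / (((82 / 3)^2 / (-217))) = -837 / 1681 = -0.50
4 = 4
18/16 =9/8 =1.12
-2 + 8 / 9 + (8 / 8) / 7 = -61 / 63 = -0.97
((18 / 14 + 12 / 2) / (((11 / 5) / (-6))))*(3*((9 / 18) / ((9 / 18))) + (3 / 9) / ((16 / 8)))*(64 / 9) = -103360 / 231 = -447.45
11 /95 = 0.12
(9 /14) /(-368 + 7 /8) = -12 /6853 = -0.00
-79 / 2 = -39.50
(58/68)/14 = 29/476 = 0.06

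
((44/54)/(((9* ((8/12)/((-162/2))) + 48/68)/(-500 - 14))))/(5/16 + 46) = -1537888/107445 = -14.31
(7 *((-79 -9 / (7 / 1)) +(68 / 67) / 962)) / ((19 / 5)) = -90556680 / 612313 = -147.89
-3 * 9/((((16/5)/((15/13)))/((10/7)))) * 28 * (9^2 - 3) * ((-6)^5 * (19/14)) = 2243862000/7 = 320551714.29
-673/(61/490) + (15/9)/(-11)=-10882715/2013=-5406.22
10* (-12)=-120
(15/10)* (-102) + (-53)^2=2656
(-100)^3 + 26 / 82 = -40999987 / 41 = -999999.68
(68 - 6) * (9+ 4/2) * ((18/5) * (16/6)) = 6547.20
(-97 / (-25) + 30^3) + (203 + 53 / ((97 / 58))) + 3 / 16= 1056863819 / 38800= 27238.76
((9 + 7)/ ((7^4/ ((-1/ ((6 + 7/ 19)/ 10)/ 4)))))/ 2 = -380/ 290521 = -0.00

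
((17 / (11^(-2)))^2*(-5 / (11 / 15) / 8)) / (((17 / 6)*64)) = -5091075 / 256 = -19887.01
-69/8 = -8.62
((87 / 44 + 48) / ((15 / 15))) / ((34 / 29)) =63771 / 1496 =42.63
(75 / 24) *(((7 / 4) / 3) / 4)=175 / 384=0.46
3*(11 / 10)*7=23.10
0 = 0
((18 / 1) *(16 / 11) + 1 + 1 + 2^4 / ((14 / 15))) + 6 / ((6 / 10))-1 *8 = 3644 / 77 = 47.32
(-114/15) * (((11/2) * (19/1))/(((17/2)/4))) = -31768/85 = -373.74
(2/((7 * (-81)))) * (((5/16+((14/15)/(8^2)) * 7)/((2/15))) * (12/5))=-199/7560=-0.03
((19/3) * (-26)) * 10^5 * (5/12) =-61750000/9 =-6861111.11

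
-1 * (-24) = 24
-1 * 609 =-609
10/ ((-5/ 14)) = -28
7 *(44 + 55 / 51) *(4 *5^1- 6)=225302 / 51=4417.69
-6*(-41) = 246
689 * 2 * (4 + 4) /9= 11024 /9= 1224.89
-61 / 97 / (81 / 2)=-122 / 7857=-0.02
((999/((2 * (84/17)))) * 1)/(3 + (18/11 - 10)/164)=2553111/74480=34.28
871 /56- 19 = -193 /56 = -3.45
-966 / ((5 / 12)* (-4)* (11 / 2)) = 5796 / 55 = 105.38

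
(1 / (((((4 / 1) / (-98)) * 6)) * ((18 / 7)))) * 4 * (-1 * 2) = 343 / 27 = 12.70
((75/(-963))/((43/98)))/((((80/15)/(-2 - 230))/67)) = 2380175/4601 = 517.32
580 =580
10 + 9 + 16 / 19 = 377 / 19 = 19.84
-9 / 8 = -1.12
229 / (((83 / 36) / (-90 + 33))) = -469908 / 83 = -5661.54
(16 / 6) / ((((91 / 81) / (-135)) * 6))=-4860 / 91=-53.41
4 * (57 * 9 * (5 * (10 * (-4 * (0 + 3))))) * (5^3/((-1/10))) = 1539000000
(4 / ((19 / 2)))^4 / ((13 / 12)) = 49152 / 1694173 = 0.03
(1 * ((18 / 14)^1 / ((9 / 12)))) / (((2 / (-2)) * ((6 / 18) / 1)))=-36 / 7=-5.14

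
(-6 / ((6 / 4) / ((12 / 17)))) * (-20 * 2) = 1920 / 17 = 112.94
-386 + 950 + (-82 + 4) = 486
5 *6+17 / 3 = 107 / 3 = 35.67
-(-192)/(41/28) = 5376/41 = 131.12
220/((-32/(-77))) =4235/8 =529.38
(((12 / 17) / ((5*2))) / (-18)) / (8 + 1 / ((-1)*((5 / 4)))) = -1 / 1836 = -0.00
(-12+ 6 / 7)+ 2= -9.14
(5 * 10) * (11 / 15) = 110 / 3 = 36.67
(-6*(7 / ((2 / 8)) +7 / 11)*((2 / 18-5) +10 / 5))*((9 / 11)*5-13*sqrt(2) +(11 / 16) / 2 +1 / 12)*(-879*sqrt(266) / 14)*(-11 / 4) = -2228265*sqrt(133) +272591085*sqrt(266) / 704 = -19382511.76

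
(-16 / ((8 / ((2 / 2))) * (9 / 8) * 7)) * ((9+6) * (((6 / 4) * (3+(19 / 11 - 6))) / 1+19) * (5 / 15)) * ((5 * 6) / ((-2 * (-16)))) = -4700 / 231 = -20.35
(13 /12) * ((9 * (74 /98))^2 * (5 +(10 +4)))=9129861 /9604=950.63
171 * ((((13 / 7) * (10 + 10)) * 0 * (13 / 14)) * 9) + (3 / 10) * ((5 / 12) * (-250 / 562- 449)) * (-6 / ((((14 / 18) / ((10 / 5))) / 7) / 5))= 8524845 / 281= 30337.53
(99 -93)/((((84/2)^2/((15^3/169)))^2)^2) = 59326171875/601923235347394688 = 0.00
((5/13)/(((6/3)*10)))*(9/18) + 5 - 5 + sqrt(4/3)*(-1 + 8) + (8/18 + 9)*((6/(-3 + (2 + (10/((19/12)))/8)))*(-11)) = 14*sqrt(3)/3 + 923783/312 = 2968.93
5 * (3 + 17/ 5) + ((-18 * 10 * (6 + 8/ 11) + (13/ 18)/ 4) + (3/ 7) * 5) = -1176.59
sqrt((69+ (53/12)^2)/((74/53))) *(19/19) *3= sqrt(49985890)/296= 23.89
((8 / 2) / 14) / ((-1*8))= -1 / 28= -0.04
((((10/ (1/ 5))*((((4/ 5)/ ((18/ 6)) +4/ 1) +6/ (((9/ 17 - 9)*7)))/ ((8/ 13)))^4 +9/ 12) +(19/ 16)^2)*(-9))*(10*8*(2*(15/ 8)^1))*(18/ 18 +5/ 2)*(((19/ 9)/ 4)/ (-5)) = 81341414009841263059/ 776868986880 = 104704159.11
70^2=4900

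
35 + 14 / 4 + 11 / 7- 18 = 309 / 14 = 22.07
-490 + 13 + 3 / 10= -4767 / 10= -476.70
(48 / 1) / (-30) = -8 / 5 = -1.60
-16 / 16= -1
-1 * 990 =-990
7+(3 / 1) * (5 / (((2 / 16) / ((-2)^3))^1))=-953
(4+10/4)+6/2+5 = 29/2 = 14.50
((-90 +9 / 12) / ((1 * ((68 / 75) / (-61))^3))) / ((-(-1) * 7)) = 3882904.79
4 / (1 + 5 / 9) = 18 / 7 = 2.57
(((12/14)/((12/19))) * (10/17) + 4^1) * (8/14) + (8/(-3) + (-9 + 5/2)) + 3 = -17117/4998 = -3.42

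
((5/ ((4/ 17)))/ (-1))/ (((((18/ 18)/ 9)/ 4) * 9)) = -85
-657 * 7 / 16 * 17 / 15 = -26061 / 80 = -325.76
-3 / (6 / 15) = -15 / 2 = -7.50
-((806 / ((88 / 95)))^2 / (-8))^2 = -2148397338664500625 / 239878144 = -8956202940.54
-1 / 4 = -0.25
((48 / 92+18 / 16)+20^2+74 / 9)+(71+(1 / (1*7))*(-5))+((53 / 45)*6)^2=17068977 / 32200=530.09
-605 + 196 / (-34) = -10383 / 17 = -610.76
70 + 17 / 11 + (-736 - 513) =-12952 / 11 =-1177.45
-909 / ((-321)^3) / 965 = 101 / 3546499485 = 0.00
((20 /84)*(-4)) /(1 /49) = -140 /3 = -46.67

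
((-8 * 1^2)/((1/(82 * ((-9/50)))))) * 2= 5904/25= 236.16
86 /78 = 43 /39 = 1.10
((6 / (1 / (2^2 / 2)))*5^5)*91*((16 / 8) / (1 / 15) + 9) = 133087500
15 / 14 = 1.07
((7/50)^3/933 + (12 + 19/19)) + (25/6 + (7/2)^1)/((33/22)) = 6336626029/349875000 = 18.11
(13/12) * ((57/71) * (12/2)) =741/142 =5.22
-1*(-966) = 966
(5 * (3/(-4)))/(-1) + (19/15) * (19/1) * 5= 1489/12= 124.08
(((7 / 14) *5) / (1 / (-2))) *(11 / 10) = -11 / 2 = -5.50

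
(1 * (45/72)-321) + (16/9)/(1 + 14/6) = -38381/120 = -319.84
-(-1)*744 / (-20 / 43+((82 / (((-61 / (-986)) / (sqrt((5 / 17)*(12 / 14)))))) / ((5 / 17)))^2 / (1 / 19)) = 1041619530 / 136189545189809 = 0.00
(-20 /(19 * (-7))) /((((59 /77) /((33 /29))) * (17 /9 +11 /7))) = 228690 /3543481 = 0.06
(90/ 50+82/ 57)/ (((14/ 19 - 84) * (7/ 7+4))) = -923/ 118650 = -0.01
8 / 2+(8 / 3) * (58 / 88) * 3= 102 / 11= 9.27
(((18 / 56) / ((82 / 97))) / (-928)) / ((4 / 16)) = -873 / 532672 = -0.00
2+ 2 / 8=9 / 4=2.25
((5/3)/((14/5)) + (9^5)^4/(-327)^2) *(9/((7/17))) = 2893524379255564202913/1164338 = 2485124061273929.22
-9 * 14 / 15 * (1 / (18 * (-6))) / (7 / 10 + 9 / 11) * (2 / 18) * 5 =0.03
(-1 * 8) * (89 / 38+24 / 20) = -2692 / 95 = -28.34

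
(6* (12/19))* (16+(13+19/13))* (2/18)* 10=31680/247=128.26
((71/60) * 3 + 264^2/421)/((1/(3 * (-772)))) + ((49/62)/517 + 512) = -26390340460541/67473670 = -391120.57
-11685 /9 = -3895 /3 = -1298.33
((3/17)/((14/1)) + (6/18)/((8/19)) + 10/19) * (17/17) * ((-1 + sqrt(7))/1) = -72203/54264 + 72203 * sqrt(7)/54264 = 2.19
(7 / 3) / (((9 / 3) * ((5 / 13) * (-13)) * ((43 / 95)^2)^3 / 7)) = -7203900528125 / 56892267441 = -126.62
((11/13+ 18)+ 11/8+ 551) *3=178221/104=1713.66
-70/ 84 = -5/ 6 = -0.83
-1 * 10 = -10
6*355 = 2130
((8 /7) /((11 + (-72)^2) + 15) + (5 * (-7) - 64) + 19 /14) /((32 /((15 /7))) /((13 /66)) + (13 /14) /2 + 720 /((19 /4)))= -1759147338 /4105141871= -0.43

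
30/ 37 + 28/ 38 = 1088/ 703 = 1.55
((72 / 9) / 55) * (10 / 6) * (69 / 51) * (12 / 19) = 736 / 3553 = 0.21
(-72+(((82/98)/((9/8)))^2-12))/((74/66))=-178517020/2398599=-74.43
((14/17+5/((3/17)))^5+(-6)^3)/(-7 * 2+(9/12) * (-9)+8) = -29081070023527964/17596287801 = -1652682.11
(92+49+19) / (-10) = -16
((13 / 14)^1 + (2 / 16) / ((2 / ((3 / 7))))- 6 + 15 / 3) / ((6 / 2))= -5 / 336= -0.01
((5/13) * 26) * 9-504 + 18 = -396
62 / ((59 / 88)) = 5456 / 59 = 92.47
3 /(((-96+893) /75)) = 225 /797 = 0.28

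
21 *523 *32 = 351456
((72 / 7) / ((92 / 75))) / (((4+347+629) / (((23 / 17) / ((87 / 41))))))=1845 / 338198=0.01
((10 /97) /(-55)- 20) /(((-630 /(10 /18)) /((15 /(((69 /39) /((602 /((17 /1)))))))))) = 5.30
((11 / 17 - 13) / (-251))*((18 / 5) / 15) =252 / 21335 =0.01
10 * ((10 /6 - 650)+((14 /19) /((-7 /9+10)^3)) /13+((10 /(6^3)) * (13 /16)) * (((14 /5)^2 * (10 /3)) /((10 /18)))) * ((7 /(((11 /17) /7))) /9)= -2489415814272541 /45758970036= -54402.79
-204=-204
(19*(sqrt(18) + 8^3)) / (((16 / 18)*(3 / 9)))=1539*sqrt(2) / 8 + 32832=33104.06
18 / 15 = 1.20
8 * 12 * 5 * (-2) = -960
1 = 1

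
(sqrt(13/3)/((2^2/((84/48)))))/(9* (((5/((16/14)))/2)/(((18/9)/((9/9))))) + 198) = 14* sqrt(39)/19953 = 0.00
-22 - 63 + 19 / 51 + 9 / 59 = -254185 / 3009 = -84.47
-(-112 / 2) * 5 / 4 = 70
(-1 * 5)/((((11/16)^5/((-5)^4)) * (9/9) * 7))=-3276800000/1127357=-2906.62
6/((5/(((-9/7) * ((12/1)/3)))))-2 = -286/35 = -8.17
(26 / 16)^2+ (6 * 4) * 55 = 1322.64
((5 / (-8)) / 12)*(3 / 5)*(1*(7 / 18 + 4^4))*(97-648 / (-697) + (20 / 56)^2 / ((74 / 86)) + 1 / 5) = -2292547251397 / 2911474944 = -787.42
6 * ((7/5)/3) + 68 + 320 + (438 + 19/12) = 49823/60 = 830.38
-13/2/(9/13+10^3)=-169/26018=-0.01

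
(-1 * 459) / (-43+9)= 27 / 2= 13.50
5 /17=0.29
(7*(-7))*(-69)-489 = 2892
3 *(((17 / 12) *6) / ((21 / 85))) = 1445 / 14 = 103.21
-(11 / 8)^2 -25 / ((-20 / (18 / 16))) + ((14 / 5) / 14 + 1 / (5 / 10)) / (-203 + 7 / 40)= -257135 / 519232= -0.50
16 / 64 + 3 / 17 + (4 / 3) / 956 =20861 / 48756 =0.43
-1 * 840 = -840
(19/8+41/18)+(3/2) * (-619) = -66517/72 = -923.85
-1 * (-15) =15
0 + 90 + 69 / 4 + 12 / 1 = 477 / 4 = 119.25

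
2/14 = 1/7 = 0.14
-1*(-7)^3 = 343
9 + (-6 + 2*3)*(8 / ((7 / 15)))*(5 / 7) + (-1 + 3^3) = 35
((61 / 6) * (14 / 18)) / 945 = 61 / 7290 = 0.01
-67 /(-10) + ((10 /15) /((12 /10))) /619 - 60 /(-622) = 117769777 /17325810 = 6.80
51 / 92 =0.55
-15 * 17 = -255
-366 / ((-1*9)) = 122 / 3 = 40.67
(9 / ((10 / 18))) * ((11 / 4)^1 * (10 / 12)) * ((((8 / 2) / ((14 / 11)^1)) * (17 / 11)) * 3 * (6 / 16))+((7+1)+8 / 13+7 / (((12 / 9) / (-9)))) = 478229 / 2912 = 164.23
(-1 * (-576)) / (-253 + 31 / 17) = -4896 / 2135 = -2.29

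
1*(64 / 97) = 0.66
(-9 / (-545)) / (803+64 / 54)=0.00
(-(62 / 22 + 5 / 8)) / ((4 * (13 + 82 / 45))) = -13635 / 234784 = -0.06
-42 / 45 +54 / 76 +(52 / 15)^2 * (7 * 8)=5752207 / 8550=672.77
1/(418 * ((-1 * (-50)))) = 1/20900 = 0.00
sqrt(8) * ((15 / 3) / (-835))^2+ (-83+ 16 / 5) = -399 / 5+ 2 * sqrt(2) / 27889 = -79.80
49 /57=0.86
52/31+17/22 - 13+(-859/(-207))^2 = 194936287/29223018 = 6.67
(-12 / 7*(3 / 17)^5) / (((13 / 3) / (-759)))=6639732 / 129206987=0.05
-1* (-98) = 98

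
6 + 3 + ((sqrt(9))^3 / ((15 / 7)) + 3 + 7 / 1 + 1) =32.60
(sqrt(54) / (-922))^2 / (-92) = -27 / 39103864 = -0.00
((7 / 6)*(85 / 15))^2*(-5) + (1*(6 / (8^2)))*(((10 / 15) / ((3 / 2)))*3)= -141529 / 648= -218.41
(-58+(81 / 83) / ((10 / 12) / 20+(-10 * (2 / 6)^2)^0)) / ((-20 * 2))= 59203 / 41500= 1.43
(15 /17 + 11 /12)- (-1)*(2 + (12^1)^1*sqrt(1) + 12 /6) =3631 /204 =17.80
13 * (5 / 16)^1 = 65 / 16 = 4.06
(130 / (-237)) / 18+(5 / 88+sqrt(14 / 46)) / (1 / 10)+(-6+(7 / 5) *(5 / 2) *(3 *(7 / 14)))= 5.30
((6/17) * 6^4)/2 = 3888/17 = 228.71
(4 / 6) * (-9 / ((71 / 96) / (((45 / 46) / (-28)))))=3240 / 11431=0.28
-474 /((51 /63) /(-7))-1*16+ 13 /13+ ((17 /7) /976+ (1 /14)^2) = 3320091723 /813008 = 4083.71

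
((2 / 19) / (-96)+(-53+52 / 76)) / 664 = -47713 / 605568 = -0.08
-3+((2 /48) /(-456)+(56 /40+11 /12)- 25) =-25.68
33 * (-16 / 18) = -88 / 3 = -29.33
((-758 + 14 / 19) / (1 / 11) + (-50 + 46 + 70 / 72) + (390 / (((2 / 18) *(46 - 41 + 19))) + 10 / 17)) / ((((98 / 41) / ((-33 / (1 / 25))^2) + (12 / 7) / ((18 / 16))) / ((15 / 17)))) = -7747467923146875 / 1634454826826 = -4740.09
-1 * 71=-71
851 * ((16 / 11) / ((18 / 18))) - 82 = 12714 / 11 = 1155.82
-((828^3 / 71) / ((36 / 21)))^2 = -109651760452733184 / 5041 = -21751985806929.81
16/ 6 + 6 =26/ 3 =8.67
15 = 15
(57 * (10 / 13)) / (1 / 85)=48450 / 13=3726.92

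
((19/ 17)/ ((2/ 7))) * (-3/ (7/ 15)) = -25.15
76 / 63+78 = 79.21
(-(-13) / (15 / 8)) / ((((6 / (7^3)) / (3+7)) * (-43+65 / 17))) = -303212 / 2997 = -101.17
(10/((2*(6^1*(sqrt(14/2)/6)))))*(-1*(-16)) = 80*sqrt(7)/7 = 30.24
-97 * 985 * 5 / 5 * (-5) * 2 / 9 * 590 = 563715500 / 9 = 62635055.56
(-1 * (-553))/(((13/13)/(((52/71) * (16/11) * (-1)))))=-460096/781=-589.11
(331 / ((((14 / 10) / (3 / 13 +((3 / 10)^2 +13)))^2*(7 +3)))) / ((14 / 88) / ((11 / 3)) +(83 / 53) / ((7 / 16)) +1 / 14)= 636552968235767 / 784765527000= 811.14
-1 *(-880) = 880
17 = 17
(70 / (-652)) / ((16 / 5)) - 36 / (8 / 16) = -375727 / 5216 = -72.03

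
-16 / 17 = -0.94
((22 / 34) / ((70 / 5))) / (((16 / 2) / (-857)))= -9427 / 1904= -4.95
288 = 288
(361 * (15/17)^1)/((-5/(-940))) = 1018020/17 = 59883.53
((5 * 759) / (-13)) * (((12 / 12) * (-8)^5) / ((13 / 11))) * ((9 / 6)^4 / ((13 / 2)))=13849989120 / 2197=6304046.03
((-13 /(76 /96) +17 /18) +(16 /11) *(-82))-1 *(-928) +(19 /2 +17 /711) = 13254611 /16511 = 802.77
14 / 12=7 / 6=1.17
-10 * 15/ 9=-50/ 3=-16.67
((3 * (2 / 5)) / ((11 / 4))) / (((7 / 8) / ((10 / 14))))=192 / 539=0.36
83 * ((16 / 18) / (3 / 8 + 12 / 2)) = 5312 / 459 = 11.57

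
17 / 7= 2.43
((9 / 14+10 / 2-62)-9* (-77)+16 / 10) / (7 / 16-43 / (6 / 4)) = -1072248 / 47425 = -22.61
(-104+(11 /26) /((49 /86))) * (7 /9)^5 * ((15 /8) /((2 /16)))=-440.85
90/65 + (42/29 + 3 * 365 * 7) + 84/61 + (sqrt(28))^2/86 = 7584181261/988871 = 7669.54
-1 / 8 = -0.12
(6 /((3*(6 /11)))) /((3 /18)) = 22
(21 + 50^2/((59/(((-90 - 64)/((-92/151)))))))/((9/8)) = 9538.85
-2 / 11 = -0.18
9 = 9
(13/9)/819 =1/567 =0.00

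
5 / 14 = 0.36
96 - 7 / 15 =1433 / 15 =95.53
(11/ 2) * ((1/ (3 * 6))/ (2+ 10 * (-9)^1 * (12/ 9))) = -11/ 4248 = -0.00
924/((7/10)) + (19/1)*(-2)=1282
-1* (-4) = 4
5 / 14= 0.36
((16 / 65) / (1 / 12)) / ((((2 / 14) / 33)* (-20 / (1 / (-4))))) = 2772 / 325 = 8.53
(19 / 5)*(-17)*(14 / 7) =-646 / 5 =-129.20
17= 17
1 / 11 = 0.09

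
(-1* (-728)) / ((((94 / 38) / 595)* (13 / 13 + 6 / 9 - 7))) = -3086265 / 94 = -32832.61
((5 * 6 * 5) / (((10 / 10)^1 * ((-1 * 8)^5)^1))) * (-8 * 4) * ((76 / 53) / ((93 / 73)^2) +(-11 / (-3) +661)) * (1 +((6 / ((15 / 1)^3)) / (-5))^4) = 30543069821320068216061 / 313285699687500000000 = 97.49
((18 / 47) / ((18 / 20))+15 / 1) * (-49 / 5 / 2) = -7105 / 94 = -75.59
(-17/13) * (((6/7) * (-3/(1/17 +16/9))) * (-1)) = -46818/25571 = -1.83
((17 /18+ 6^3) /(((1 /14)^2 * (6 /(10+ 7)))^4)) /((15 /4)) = 12033196752470432 /2187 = 5502147577718.53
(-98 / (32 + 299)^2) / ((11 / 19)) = -1862 / 1205171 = -0.00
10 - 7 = 3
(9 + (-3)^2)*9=162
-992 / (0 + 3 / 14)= -13888 / 3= -4629.33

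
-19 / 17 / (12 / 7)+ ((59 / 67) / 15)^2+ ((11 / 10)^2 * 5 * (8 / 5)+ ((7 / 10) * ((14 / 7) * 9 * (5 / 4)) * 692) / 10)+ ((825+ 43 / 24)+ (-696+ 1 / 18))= 18769620507 / 15262600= 1229.78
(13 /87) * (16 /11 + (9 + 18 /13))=1.77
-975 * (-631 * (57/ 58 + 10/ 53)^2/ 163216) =7977746235225/ 1542305674816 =5.17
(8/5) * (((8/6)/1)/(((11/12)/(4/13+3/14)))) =1216/1001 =1.21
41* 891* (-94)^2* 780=251774574480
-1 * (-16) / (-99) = -16 / 99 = -0.16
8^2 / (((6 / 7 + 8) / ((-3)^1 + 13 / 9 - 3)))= -9184 / 279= -32.92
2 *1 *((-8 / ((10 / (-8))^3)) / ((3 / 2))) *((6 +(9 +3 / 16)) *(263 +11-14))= 539136 / 25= 21565.44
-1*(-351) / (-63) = -5.57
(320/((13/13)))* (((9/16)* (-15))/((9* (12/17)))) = -425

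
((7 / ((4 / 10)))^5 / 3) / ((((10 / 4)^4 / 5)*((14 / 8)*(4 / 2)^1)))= 60025 / 3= 20008.33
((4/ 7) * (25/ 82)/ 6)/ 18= 25/ 15498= 0.00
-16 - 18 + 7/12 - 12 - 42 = -1049/12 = -87.42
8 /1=8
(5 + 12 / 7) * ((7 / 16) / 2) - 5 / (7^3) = 15961 / 10976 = 1.45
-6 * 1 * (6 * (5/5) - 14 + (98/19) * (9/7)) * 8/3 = 416/19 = 21.89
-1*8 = -8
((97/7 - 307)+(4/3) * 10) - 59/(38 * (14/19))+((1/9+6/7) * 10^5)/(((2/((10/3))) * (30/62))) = 755760613/2268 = 333227.78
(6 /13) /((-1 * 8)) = -0.06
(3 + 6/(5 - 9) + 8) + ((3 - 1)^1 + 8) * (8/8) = 39/2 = 19.50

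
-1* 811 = -811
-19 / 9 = -2.11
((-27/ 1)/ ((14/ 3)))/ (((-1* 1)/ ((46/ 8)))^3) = 985527/ 896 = 1099.92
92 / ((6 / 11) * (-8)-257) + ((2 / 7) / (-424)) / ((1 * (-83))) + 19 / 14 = 15475807 / 15396500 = 1.01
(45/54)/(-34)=-5/204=-0.02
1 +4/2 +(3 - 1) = 5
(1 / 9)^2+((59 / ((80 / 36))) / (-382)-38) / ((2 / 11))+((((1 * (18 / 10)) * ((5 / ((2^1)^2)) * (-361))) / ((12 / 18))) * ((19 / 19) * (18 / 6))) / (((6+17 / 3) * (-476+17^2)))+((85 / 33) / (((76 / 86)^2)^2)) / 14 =-87576232254817561 / 422272130243040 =-207.39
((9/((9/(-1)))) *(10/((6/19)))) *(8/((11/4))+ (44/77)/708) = -3767605/40887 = -92.15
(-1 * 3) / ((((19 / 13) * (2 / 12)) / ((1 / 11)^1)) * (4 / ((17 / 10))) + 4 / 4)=-1989 / 4843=-0.41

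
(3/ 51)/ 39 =1/ 663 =0.00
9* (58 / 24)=87 / 4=21.75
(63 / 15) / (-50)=-21 / 250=-0.08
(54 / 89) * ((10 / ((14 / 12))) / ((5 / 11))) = 7128 / 623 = 11.44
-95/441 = -0.22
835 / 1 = 835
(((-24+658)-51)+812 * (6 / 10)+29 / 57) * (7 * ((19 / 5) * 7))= 14952448 / 75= 199365.97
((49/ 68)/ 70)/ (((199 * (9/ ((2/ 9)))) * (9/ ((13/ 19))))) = 91/ 937158660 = 0.00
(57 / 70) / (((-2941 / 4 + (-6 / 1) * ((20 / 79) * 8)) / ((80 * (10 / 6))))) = -240160 / 1653253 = -0.15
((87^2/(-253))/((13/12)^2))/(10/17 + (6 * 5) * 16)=-9264456/174662345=-0.05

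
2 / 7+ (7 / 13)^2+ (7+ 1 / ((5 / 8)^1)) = 54274 / 5915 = 9.18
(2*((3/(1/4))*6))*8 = 1152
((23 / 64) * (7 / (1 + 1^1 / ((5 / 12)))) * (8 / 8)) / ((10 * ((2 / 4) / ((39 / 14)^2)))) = 34983 / 30464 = 1.15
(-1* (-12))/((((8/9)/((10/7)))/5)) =96.43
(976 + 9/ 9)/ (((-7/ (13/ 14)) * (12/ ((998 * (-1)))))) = 6337799/ 588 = 10778.57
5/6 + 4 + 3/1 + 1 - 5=23/6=3.83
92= 92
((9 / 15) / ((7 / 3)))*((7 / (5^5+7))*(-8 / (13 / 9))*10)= -12 / 377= -0.03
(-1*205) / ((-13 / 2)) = 410 / 13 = 31.54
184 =184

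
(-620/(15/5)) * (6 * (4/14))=-2480/7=-354.29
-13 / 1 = -13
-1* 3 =-3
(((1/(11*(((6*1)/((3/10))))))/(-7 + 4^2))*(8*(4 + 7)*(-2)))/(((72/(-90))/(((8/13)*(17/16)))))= 17/234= 0.07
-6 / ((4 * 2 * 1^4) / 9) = -27 / 4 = -6.75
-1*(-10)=10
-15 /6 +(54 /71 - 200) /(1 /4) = -113523 /142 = -799.46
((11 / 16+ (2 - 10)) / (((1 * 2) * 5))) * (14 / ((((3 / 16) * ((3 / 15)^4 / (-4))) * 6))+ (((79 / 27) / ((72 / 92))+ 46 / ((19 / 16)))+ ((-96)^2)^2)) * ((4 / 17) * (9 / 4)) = -10191996434399 / 310080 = -32868925.55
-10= -10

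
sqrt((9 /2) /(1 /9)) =9* sqrt(2) /2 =6.36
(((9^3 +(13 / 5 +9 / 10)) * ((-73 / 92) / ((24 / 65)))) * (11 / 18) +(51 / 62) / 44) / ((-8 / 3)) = 26074288439 / 72281088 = 360.73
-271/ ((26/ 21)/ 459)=-2612169/ 26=-100468.04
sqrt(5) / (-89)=-sqrt(5) / 89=-0.03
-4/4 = -1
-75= -75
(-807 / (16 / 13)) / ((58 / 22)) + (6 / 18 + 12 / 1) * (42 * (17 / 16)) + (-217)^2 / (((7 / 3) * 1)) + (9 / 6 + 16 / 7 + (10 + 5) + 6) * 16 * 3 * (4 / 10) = 340366879 / 16240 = 20958.55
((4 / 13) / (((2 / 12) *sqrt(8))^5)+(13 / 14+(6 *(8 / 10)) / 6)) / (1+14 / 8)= 22 / 35+486 *sqrt(2) / 143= 5.43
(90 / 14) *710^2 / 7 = 22684500 / 49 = 462948.98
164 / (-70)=-82 / 35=-2.34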